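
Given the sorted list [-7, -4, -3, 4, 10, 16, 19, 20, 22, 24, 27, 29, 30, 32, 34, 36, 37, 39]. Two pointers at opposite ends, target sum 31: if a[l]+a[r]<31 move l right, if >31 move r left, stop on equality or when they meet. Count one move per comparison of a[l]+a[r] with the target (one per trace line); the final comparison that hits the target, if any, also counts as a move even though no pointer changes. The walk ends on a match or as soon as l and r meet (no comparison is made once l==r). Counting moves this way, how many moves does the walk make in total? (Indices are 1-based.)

l=1 r=18: -7+39=32 >31, r--
l=1 r=17: -7+37=30 <31, l++
l=2 r=17: -4+37=33 >31, r--
l=2 r=16: -4+36=32 >31, r--
l=2 r=15: -4+34=30 <31, l++
l=3 r=15: -3+34=31, found

6 moves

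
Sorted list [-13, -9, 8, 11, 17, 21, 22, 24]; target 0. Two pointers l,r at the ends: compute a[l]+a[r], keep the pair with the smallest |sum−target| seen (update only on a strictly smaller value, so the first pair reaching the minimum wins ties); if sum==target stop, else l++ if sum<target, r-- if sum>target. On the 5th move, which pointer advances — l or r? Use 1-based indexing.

l

l=1 r=8: -13+24=11 d=11 *, r--
l=1 r=7: -13+22=9 d=9 *, r--
l=1 r=6: -13+21=8 d=8 *, r--
l=1 r=5: -13+17=4 d=4 *, r--
l=1 r=4: -13+11=-2 d=2 *, l++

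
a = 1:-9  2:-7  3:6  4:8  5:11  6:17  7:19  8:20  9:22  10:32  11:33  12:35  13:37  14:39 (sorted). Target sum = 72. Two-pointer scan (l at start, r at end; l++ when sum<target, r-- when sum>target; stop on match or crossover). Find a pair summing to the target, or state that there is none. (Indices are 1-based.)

[1,14] -9+39=30 <72 → l++
[2,14] -7+39=32 <72 → l++
[3,14] 6+39=45 <72 → l++
[4,14] 8+39=47 <72 → l++
[5,14] 11+39=50 <72 → l++
[6,14] 17+39=56 <72 → l++
[7,14] 19+39=58 <72 → l++
[8,14] 20+39=59 <72 → l++
[9,14] 22+39=61 <72 → l++
[10,14] 32+39=71 <72 → l++
[11,14] 33+39=72 → found

(33, 39)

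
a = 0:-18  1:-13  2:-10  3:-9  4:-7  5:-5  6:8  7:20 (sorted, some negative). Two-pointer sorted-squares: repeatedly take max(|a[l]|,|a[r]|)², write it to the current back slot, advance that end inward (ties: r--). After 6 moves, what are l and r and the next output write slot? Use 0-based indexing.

l=0 r=7: |-18|<=|20| out[7]=400, r--
l=0 r=6: |-18|>|8| out[6]=324, l++
l=1 r=6: |-13|>|8| out[5]=169, l++
l=2 r=6: |-10|>|8| out[4]=100, l++
l=3 r=6: |-9|>|8| out[3]=81, l++
l=4 r=6: |-7|<=|8| out[2]=64, r--

l=4, r=5, next write slot=1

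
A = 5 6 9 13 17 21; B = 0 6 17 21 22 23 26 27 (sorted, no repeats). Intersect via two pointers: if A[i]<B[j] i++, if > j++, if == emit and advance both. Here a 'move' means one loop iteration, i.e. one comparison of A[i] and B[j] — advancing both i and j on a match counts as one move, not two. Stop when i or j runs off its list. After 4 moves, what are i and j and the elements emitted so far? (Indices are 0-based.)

i=3, j=2, emitted=[6]

i=0 j=0: 5>0, j++
i=0 j=1: 5<6, i++
i=1 j=1: 6==6 emit, i++,j++
i=2 j=2: 9<17, i++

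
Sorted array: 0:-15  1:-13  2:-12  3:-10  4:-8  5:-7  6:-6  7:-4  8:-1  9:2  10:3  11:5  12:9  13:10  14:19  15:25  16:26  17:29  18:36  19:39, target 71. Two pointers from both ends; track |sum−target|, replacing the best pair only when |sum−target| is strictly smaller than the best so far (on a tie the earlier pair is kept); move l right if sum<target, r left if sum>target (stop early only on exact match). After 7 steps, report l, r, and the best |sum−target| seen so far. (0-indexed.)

l=0 r=19: -15+39=24 d=47 *, l++
l=1 r=19: -13+39=26 d=45 *, l++
l=2 r=19: -12+39=27 d=44 *, l++
l=3 r=19: -10+39=29 d=42 *, l++
l=4 r=19: -8+39=31 d=40 *, l++
l=5 r=19: -7+39=32 d=39 *, l++
l=6 r=19: -6+39=33 d=38 *, l++

l=7, r=19, best |Δ|=38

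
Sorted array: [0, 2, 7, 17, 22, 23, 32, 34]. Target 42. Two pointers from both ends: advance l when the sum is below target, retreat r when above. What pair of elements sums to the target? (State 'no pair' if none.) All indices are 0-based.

[0,7] 0+34=34 <42 → l++
[1,7] 2+34=36 <42 → l++
[2,7] 7+34=41 <42 → l++
[3,7] 17+34=51 >42 → r--
[3,6] 17+32=49 >42 → r--
[3,5] 17+23=40 <42 → l++
[4,5] 22+23=45 >42 → r--

no pair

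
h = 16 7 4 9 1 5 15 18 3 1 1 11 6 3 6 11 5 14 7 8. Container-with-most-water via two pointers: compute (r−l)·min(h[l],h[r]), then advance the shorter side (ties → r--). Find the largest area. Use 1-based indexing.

max area = 238

[1,20] min(16,8)*19=152 best=152 * → r--
[1,19] min(16,7)*18=126 best=152 → r--
[1,18] min(16,14)*17=238 best=238 * → r--
[1,17] min(16,5)*16=80 best=238 → r--
[1,16] min(16,11)*15=165 best=238 → r--
[1,15] min(16,6)*14=84 best=238 → r--
[1,14] min(16,3)*13=39 best=238 → r--
[1,13] min(16,6)*12=72 best=238 → r--
[1,12] min(16,11)*11=121 best=238 → r--
[1,11] min(16,1)*10=10 best=238 → r--
[1,10] min(16,1)*9=9 best=238 → r--
[1,9] min(16,3)*8=24 best=238 → r--
[1,8] min(16,18)*7=112 best=238 → l++
[2,8] min(7,18)*6=42 best=238 → l++
[3,8] min(4,18)*5=20 best=238 → l++
[4,8] min(9,18)*4=36 best=238 → l++
[5,8] min(1,18)*3=3 best=238 → l++
[6,8] min(5,18)*2=10 best=238 → l++
[7,8] min(15,18)*1=15 best=238 → l++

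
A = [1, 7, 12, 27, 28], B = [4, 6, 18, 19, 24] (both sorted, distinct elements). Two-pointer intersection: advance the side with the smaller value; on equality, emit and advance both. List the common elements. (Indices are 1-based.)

i=1 j=1: 1<4, i++
i=2 j=1: 7>4, j++
i=2 j=2: 7>6, j++
i=2 j=3: 7<18, i++
i=3 j=3: 12<18, i++
i=4 j=3: 27>18, j++
i=4 j=4: 27>19, j++
i=4 j=5: 27>24, j++

intersection = []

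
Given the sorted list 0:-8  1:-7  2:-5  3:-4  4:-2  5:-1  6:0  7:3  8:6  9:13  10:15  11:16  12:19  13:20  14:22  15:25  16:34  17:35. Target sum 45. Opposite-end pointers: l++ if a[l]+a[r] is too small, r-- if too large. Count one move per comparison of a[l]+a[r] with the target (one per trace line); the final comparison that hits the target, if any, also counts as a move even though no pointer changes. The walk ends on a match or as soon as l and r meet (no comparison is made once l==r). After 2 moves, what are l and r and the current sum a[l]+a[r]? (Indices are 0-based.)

l=2, r=17, sum=30

[0,17] -8+35=27 <45 → l++
[1,17] -7+35=28 <45 → l++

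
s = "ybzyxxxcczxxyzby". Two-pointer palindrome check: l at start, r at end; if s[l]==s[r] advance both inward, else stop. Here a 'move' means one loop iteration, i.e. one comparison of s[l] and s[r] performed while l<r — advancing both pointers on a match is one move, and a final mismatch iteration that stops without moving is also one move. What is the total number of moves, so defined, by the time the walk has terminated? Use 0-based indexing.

[0,15] 'y'=='y' → l++,r--
[1,14] 'b'=='b' → l++,r--
[2,13] 'z'=='z' → l++,r--
[3,12] 'y'=='y' → l++,r--
[4,11] 'x'=='x' → l++,r--
[5,10] 'x'=='x' → l++,r--
[6,9] 'x'!='z' → stop

7 moves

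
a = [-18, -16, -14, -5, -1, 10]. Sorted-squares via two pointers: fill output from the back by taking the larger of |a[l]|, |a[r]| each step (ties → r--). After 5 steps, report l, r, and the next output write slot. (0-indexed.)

l=4, r=4, next write slot=0

l=0 r=5: |-18|>|10| out[5]=324, l++
l=1 r=5: |-16|>|10| out[4]=256, l++
l=2 r=5: |-14|>|10| out[3]=196, l++
l=3 r=5: |-5|<=|10| out[2]=100, r--
l=3 r=4: |-5|>|-1| out[1]=25, l++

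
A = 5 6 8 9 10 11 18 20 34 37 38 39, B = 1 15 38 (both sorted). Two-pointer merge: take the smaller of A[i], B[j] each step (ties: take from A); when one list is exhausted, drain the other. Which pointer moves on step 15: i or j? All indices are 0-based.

i

i=0 j=0: A[i]=5>B[j]=1 take 1, j++
i=0 j=1: A[i]=5<=B[j]=15 take 5, i++
i=1 j=1: A[i]=6<=B[j]=15 take 6, i++
i=2 j=1: A[i]=8<=B[j]=15 take 8, i++
i=3 j=1: A[i]=9<=B[j]=15 take 9, i++
i=4 j=1: A[i]=10<=B[j]=15 take 10, i++
i=5 j=1: A[i]=11<=B[j]=15 take 11, i++
i=6 j=1: A[i]=18>B[j]=15 take 15, j++
i=6 j=2: A[i]=18<=B[j]=38 take 18, i++
i=7 j=2: A[i]=20<=B[j]=38 take 20, i++
i=8 j=2: A[i]=34<=B[j]=38 take 34, i++
i=9 j=2: A[i]=37<=B[j]=38 take 37, i++
i=10 j=2: A[i]=38<=B[j]=38 take 38, i++
i=11 j=2: A[i]=39>B[j]=38 take 38, j++
i=11 j=3: B done, take A[i]=39, i++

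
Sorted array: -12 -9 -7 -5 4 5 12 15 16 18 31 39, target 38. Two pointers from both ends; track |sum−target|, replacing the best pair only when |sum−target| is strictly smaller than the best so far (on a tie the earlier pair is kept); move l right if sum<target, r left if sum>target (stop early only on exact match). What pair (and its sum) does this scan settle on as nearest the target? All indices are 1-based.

[1,12] -12+39=27 d=11 * → l++
[2,12] -9+39=30 d=8 * → l++
[3,12] -7+39=32 d=6 * → l++
[4,12] -5+39=34 d=4 * → l++
[5,12] 4+39=43 d=5 → r--
[5,11] 4+31=35 d=3 * → l++
[6,11] 5+31=36 d=2 * → l++
[7,11] 12+31=43 d=5 → r--
[7,10] 12+18=30 d=8 → l++
[8,10] 15+18=33 d=5 → l++
[9,10] 16+18=34 d=4 → l++

pair (5, 31) with sum 36 (|Δ|=2)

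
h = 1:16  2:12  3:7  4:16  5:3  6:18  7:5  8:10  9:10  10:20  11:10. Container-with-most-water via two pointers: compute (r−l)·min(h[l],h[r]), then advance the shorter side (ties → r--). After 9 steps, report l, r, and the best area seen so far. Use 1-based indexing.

l=9, r=10, best area=144

[1,11] min(16,10)*10=100 best=100 * → r--
[1,10] min(16,20)*9=144 best=144 * → l++
[2,10] min(12,20)*8=96 best=144 → l++
[3,10] min(7,20)*7=49 best=144 → l++
[4,10] min(16,20)*6=96 best=144 → l++
[5,10] min(3,20)*5=15 best=144 → l++
[6,10] min(18,20)*4=72 best=144 → l++
[7,10] min(5,20)*3=15 best=144 → l++
[8,10] min(10,20)*2=20 best=144 → l++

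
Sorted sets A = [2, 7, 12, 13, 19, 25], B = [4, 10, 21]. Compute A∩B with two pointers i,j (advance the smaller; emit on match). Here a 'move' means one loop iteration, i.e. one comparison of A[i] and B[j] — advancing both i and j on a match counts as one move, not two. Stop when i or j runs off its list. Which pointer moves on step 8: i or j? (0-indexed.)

i=0 j=0: 2<4, i++
i=1 j=0: 7>4, j++
i=1 j=1: 7<10, i++
i=2 j=1: 12>10, j++
i=2 j=2: 12<21, i++
i=3 j=2: 13<21, i++
i=4 j=2: 19<21, i++
i=5 j=2: 25>21, j++

j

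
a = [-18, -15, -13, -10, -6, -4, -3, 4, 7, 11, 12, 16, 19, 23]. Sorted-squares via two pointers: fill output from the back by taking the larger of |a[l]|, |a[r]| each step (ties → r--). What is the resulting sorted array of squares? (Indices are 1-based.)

[9, 16, 16, 36, 49, 100, 121, 144, 169, 225, 256, 324, 361, 529]

l=1 r=14: |-18|<=|23| out[14]=529, r--
l=1 r=13: |-18|<=|19| out[13]=361, r--
l=1 r=12: |-18|>|16| out[12]=324, l++
l=2 r=12: |-15|<=|16| out[11]=256, r--
l=2 r=11: |-15|>|12| out[10]=225, l++
l=3 r=11: |-13|>|12| out[9]=169, l++
l=4 r=11: |-10|<=|12| out[8]=144, r--
l=4 r=10: |-10|<=|11| out[7]=121, r--
l=4 r=9: |-10|>|7| out[6]=100, l++
l=5 r=9: |-6|<=|7| out[5]=49, r--
l=5 r=8: |-6|>|4| out[4]=36, l++
l=6 r=8: |-4|<=|4| out[3]=16, r--
l=6 r=7: |-4|>|-3| out[2]=16, l++
l=7 r=7: |-3|<=|-3| out[1]=9, r--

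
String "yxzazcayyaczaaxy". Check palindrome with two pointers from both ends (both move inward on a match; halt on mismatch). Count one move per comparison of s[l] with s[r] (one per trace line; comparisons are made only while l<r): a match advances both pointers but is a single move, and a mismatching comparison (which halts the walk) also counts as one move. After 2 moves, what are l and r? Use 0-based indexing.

l=2, r=13

l=0 r=15: 'y'=='y', l++,r--
l=1 r=14: 'x'=='x', l++,r--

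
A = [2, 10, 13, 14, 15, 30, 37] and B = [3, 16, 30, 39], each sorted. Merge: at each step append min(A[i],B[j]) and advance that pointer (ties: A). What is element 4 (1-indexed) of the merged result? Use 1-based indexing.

merged[4] = 13

[i=1,j=1] A[i]=2<=B[j]=3 take 2 → i++
[i=2,j=1] A[i]=10>B[j]=3 take 3 → j++
[i=2,j=2] A[i]=10<=B[j]=16 take 10 → i++
[i=3,j=2] A[i]=13<=B[j]=16 take 13 → i++
[i=4,j=2] A[i]=14<=B[j]=16 take 14 → i++
[i=5,j=2] A[i]=15<=B[j]=16 take 15 → i++
[i=6,j=2] A[i]=30>B[j]=16 take 16 → j++
[i=6,j=3] A[i]=30<=B[j]=30 take 30 → i++
[i=7,j=3] A[i]=37>B[j]=30 take 30 → j++
[i=7,j=4] A[i]=37<=B[j]=39 take 37 → i++
[i=8,j=4] A done, take B[j]=39 → j++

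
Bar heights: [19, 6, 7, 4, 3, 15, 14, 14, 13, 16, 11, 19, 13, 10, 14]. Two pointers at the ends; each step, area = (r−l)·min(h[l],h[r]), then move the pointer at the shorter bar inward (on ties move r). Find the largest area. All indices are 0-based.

max area = 209

l=0 r=14: min(19,14)*14=196 best=196 *, r--
l=0 r=13: min(19,10)*13=130 best=196, r--
l=0 r=12: min(19,13)*12=156 best=196, r--
l=0 r=11: min(19,19)*11=209 best=209 *, r--
l=0 r=10: min(19,11)*10=110 best=209, r--
l=0 r=9: min(19,16)*9=144 best=209, r--
l=0 r=8: min(19,13)*8=104 best=209, r--
l=0 r=7: min(19,14)*7=98 best=209, r--
l=0 r=6: min(19,14)*6=84 best=209, r--
l=0 r=5: min(19,15)*5=75 best=209, r--
l=0 r=4: min(19,3)*4=12 best=209, r--
l=0 r=3: min(19,4)*3=12 best=209, r--
l=0 r=2: min(19,7)*2=14 best=209, r--
l=0 r=1: min(19,6)*1=6 best=209, r--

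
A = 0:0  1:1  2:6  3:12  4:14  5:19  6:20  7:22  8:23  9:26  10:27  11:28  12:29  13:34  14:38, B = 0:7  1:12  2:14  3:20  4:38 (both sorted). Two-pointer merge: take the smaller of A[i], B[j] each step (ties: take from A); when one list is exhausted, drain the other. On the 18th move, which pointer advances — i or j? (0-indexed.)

i=0 j=0: A[i]=0<=B[j]=7 take 0, i++
i=1 j=0: A[i]=1<=B[j]=7 take 1, i++
i=2 j=0: A[i]=6<=B[j]=7 take 6, i++
i=3 j=0: A[i]=12>B[j]=7 take 7, j++
i=3 j=1: A[i]=12<=B[j]=12 take 12, i++
i=4 j=1: A[i]=14>B[j]=12 take 12, j++
i=4 j=2: A[i]=14<=B[j]=14 take 14, i++
i=5 j=2: A[i]=19>B[j]=14 take 14, j++
i=5 j=3: A[i]=19<=B[j]=20 take 19, i++
i=6 j=3: A[i]=20<=B[j]=20 take 20, i++
i=7 j=3: A[i]=22>B[j]=20 take 20, j++
i=7 j=4: A[i]=22<=B[j]=38 take 22, i++
i=8 j=4: A[i]=23<=B[j]=38 take 23, i++
i=9 j=4: A[i]=26<=B[j]=38 take 26, i++
i=10 j=4: A[i]=27<=B[j]=38 take 27, i++
i=11 j=4: A[i]=28<=B[j]=38 take 28, i++
i=12 j=4: A[i]=29<=B[j]=38 take 29, i++
i=13 j=4: A[i]=34<=B[j]=38 take 34, i++

i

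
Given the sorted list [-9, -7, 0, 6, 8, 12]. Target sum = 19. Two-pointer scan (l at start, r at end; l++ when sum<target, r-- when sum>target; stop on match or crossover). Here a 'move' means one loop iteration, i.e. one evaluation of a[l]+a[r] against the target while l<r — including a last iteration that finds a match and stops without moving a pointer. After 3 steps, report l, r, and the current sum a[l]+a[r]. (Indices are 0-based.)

[0,5] -9+12=3 <19 → l++
[1,5] -7+12=5 <19 → l++
[2,5] 0+12=12 <19 → l++

l=3, r=5, sum=18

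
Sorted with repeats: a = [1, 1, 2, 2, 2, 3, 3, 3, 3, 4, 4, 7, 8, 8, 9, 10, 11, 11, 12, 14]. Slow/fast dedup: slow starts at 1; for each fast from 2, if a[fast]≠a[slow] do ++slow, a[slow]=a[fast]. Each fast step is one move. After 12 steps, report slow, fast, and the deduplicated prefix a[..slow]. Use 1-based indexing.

slow=1 fast=2: a[fast]=1=a[slow] dup, fast++
slow=1 fast=3: a[fast]=2≠a[slow]=1 write a[2]=2, slow++,fast++
slow=2 fast=4: a[fast]=2=a[slow] dup, fast++
slow=2 fast=5: a[fast]=2=a[slow] dup, fast++
slow=2 fast=6: a[fast]=3≠a[slow]=2 write a[3]=3, slow++,fast++
slow=3 fast=7: a[fast]=3=a[slow] dup, fast++
slow=3 fast=8: a[fast]=3=a[slow] dup, fast++
slow=3 fast=9: a[fast]=3=a[slow] dup, fast++
slow=3 fast=10: a[fast]=4≠a[slow]=3 write a[4]=4, slow++,fast++
slow=4 fast=11: a[fast]=4=a[slow] dup, fast++
slow=4 fast=12: a[fast]=7≠a[slow]=4 write a[5]=7, slow++,fast++
slow=5 fast=13: a[fast]=8≠a[slow]=7 write a[6]=8, slow++,fast++

slow=6, fast=14, prefix=[1, 2, 3, 4, 7, 8]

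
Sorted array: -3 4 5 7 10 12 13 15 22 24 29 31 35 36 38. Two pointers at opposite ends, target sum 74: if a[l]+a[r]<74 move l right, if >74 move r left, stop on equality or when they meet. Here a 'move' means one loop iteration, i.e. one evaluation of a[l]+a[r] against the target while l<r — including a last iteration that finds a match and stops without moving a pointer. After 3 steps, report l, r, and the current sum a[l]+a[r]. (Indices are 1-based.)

l=4, r=15, sum=45

l=1 r=15: -3+38=35 <74, l++
l=2 r=15: 4+38=42 <74, l++
l=3 r=15: 5+38=43 <74, l++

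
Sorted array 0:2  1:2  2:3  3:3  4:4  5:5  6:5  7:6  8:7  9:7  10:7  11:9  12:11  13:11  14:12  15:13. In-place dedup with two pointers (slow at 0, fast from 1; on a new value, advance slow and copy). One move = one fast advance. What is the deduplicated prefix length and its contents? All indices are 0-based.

slow=0 fast=1: a[fast]=2=a[slow] dup, fast++
slow=0 fast=2: a[fast]=3≠a[slow]=2 write a[1]=3, slow++,fast++
slow=1 fast=3: a[fast]=3=a[slow] dup, fast++
slow=1 fast=4: a[fast]=4≠a[slow]=3 write a[2]=4, slow++,fast++
slow=2 fast=5: a[fast]=5≠a[slow]=4 write a[3]=5, slow++,fast++
slow=3 fast=6: a[fast]=5=a[slow] dup, fast++
slow=3 fast=7: a[fast]=6≠a[slow]=5 write a[4]=6, slow++,fast++
slow=4 fast=8: a[fast]=7≠a[slow]=6 write a[5]=7, slow++,fast++
slow=5 fast=9: a[fast]=7=a[slow] dup, fast++
slow=5 fast=10: a[fast]=7=a[slow] dup, fast++
slow=5 fast=11: a[fast]=9≠a[slow]=7 write a[6]=9, slow++,fast++
slow=6 fast=12: a[fast]=11≠a[slow]=9 write a[7]=11, slow++,fast++
slow=7 fast=13: a[fast]=11=a[slow] dup, fast++
slow=7 fast=14: a[fast]=12≠a[slow]=11 write a[8]=12, slow++,fast++
slow=8 fast=15: a[fast]=13≠a[slow]=12 write a[9]=13, slow++,fast++

length 10; prefix = [2, 3, 4, 5, 6, 7, 9, 11, 12, 13]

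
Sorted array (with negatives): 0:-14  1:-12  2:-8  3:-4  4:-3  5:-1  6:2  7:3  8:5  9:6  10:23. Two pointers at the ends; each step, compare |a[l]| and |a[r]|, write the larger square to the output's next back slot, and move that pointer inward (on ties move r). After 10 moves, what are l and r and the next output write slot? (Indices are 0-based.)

l=0 r=10: |-14|<=|23| out[10]=529, r--
l=0 r=9: |-14|>|6| out[9]=196, l++
l=1 r=9: |-12|>|6| out[8]=144, l++
l=2 r=9: |-8|>|6| out[7]=64, l++
l=3 r=9: |-4|<=|6| out[6]=36, r--
l=3 r=8: |-4|<=|5| out[5]=25, r--
l=3 r=7: |-4|>|3| out[4]=16, l++
l=4 r=7: |-3|<=|3| out[3]=9, r--
l=4 r=6: |-3|>|2| out[2]=9, l++
l=5 r=6: |-1|<=|2| out[1]=4, r--

l=5, r=5, next write slot=0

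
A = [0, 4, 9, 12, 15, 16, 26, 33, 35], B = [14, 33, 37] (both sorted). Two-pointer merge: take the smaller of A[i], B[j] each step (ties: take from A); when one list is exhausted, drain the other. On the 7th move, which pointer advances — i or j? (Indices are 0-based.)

i

i=0 j=0: A[i]=0<=B[j]=14 take 0, i++
i=1 j=0: A[i]=4<=B[j]=14 take 4, i++
i=2 j=0: A[i]=9<=B[j]=14 take 9, i++
i=3 j=0: A[i]=12<=B[j]=14 take 12, i++
i=4 j=0: A[i]=15>B[j]=14 take 14, j++
i=4 j=1: A[i]=15<=B[j]=33 take 15, i++
i=5 j=1: A[i]=16<=B[j]=33 take 16, i++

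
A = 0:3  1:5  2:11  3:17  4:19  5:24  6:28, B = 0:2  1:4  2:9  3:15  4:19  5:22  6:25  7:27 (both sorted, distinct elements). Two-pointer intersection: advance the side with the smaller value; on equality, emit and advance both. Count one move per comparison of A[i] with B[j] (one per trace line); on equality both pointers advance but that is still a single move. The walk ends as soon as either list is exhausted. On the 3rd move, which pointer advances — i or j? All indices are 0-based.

j

[i=0,j=0] 3>2 → j++
[i=0,j=1] 3<4 → i++
[i=1,j=1] 5>4 → j++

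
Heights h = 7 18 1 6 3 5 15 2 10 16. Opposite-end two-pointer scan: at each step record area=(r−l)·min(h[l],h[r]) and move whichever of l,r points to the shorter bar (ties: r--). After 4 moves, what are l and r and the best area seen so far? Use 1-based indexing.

l=1 r=10: min(7,16)*9=63 best=63 *, l++
l=2 r=10: min(18,16)*8=128 best=128 *, r--
l=2 r=9: min(18,10)*7=70 best=128, r--
l=2 r=8: min(18,2)*6=12 best=128, r--

l=2, r=7, best area=128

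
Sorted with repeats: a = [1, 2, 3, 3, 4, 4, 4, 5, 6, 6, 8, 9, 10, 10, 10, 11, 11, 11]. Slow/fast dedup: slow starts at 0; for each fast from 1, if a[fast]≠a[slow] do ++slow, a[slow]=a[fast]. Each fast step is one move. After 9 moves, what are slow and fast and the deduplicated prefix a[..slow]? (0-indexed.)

slow=5, fast=10, prefix=[1, 2, 3, 4, 5, 6]

slow=0 fast=1: a[fast]=2≠a[slow]=1 write a[1]=2, slow++,fast++
slow=1 fast=2: a[fast]=3≠a[slow]=2 write a[2]=3, slow++,fast++
slow=2 fast=3: a[fast]=3=a[slow] dup, fast++
slow=2 fast=4: a[fast]=4≠a[slow]=3 write a[3]=4, slow++,fast++
slow=3 fast=5: a[fast]=4=a[slow] dup, fast++
slow=3 fast=6: a[fast]=4=a[slow] dup, fast++
slow=3 fast=7: a[fast]=5≠a[slow]=4 write a[4]=5, slow++,fast++
slow=4 fast=8: a[fast]=6≠a[slow]=5 write a[5]=6, slow++,fast++
slow=5 fast=9: a[fast]=6=a[slow] dup, fast++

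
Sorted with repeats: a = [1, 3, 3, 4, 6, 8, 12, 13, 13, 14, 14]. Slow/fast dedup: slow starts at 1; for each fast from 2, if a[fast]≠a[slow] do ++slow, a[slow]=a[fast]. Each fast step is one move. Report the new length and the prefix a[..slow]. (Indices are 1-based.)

length 8; prefix = [1, 3, 4, 6, 8, 12, 13, 14]

slow=1 fast=2: a[fast]=3≠a[slow]=1 write a[2]=3, slow++,fast++
slow=2 fast=3: a[fast]=3=a[slow] dup, fast++
slow=2 fast=4: a[fast]=4≠a[slow]=3 write a[3]=4, slow++,fast++
slow=3 fast=5: a[fast]=6≠a[slow]=4 write a[4]=6, slow++,fast++
slow=4 fast=6: a[fast]=8≠a[slow]=6 write a[5]=8, slow++,fast++
slow=5 fast=7: a[fast]=12≠a[slow]=8 write a[6]=12, slow++,fast++
slow=6 fast=8: a[fast]=13≠a[slow]=12 write a[7]=13, slow++,fast++
slow=7 fast=9: a[fast]=13=a[slow] dup, fast++
slow=7 fast=10: a[fast]=14≠a[slow]=13 write a[8]=14, slow++,fast++
slow=8 fast=11: a[fast]=14=a[slow] dup, fast++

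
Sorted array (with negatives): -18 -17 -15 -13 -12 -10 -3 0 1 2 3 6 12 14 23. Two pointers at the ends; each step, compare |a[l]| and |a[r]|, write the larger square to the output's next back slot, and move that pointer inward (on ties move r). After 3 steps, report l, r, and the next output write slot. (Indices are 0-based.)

[0,14] |-18|<=|23| out[14]=529 → r--
[0,13] |-18|>|14| out[13]=324 → l++
[1,13] |-17|>|14| out[12]=289 → l++

l=2, r=13, next write slot=11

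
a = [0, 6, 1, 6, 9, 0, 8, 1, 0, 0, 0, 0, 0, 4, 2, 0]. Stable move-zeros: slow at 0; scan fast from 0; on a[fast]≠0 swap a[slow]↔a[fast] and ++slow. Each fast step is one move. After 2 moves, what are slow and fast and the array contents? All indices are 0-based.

slow=1, fast=2, a=[6, 0, 1, 6, 9, 0, 8, 1, 0, 0, 0, 0, 0, 4, 2, 0]

(s=0,f=0) a[fast]=0 → fast++
(s=0,f=1) a[fast]=6≠0 swap→a[0]=6 → slow++,fast++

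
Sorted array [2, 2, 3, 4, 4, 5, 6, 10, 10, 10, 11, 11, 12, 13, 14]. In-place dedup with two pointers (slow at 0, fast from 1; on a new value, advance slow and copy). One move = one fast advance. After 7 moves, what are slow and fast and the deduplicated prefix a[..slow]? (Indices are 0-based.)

slow=5, fast=8, prefix=[2, 3, 4, 5, 6, 10]

(s=0,f=1) a[fast]=2=a[slow] dup → fast++
(s=0,f=2) a[fast]=3≠a[slow]=2 write a[1]=3 → slow++,fast++
(s=1,f=3) a[fast]=4≠a[slow]=3 write a[2]=4 → slow++,fast++
(s=2,f=4) a[fast]=4=a[slow] dup → fast++
(s=2,f=5) a[fast]=5≠a[slow]=4 write a[3]=5 → slow++,fast++
(s=3,f=6) a[fast]=6≠a[slow]=5 write a[4]=6 → slow++,fast++
(s=4,f=7) a[fast]=10≠a[slow]=6 write a[5]=10 → slow++,fast++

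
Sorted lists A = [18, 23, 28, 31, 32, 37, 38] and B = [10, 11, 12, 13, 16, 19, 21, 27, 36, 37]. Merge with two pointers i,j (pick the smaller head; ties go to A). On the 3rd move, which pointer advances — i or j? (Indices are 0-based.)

i=0 j=0: A[i]=18>B[j]=10 take 10, j++
i=0 j=1: A[i]=18>B[j]=11 take 11, j++
i=0 j=2: A[i]=18>B[j]=12 take 12, j++

j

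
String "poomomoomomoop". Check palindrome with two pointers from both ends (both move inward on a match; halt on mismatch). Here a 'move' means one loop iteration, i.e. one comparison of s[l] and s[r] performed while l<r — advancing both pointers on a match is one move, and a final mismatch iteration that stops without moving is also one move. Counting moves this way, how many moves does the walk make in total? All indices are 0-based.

7 moves

[0,13] 'p'=='p' → l++,r--
[1,12] 'o'=='o' → l++,r--
[2,11] 'o'=='o' → l++,r--
[3,10] 'm'=='m' → l++,r--
[4,9] 'o'=='o' → l++,r--
[5,8] 'm'=='m' → l++,r--
[6,7] 'o'=='o' → l++,r--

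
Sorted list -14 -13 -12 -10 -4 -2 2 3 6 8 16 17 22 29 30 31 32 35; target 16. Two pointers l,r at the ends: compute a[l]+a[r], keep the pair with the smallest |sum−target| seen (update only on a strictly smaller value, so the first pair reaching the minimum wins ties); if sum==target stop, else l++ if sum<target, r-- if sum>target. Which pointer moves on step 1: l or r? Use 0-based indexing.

[0,17] -14+35=21 d=5 * → r--

r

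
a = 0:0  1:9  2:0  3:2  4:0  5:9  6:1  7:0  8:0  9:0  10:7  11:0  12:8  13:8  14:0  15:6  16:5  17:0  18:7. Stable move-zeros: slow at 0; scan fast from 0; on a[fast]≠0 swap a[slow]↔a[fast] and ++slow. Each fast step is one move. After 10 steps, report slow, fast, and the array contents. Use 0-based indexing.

slow=4, fast=10, a=[9, 2, 9, 1, 0, 0, 0, 0, 0, 0, 7, 0, 8, 8, 0, 6, 5, 0, 7]

(s=0,f=0) a[fast]=0 → fast++
(s=0,f=1) a[fast]=9≠0 swap→a[0]=9 → slow++,fast++
(s=1,f=2) a[fast]=0 → fast++
(s=1,f=3) a[fast]=2≠0 swap→a[1]=2 → slow++,fast++
(s=2,f=4) a[fast]=0 → fast++
(s=2,f=5) a[fast]=9≠0 swap→a[2]=9 → slow++,fast++
(s=3,f=6) a[fast]=1≠0 swap→a[3]=1 → slow++,fast++
(s=4,f=7) a[fast]=0 → fast++
(s=4,f=8) a[fast]=0 → fast++
(s=4,f=9) a[fast]=0 → fast++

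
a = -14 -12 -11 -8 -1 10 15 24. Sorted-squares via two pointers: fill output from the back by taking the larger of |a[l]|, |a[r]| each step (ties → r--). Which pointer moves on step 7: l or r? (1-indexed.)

[1,8] |-14|<=|24| out[8]=576 → r--
[1,7] |-14|<=|15| out[7]=225 → r--
[1,6] |-14|>|10| out[6]=196 → l++
[2,6] |-12|>|10| out[5]=144 → l++
[3,6] |-11|>|10| out[4]=121 → l++
[4,6] |-8|<=|10| out[3]=100 → r--
[4,5] |-8|>|-1| out[2]=64 → l++

l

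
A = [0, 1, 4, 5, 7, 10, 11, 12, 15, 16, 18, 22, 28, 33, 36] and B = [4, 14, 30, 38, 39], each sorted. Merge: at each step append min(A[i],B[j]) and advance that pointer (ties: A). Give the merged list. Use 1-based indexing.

[0, 1, 4, 4, 5, 7, 10, 11, 12, 14, 15, 16, 18, 22, 28, 30, 33, 36, 38, 39]

i=1 j=1: A[i]=0<=B[j]=4 take 0, i++
i=2 j=1: A[i]=1<=B[j]=4 take 1, i++
i=3 j=1: A[i]=4<=B[j]=4 take 4, i++
i=4 j=1: A[i]=5>B[j]=4 take 4, j++
i=4 j=2: A[i]=5<=B[j]=14 take 5, i++
i=5 j=2: A[i]=7<=B[j]=14 take 7, i++
i=6 j=2: A[i]=10<=B[j]=14 take 10, i++
i=7 j=2: A[i]=11<=B[j]=14 take 11, i++
i=8 j=2: A[i]=12<=B[j]=14 take 12, i++
i=9 j=2: A[i]=15>B[j]=14 take 14, j++
i=9 j=3: A[i]=15<=B[j]=30 take 15, i++
i=10 j=3: A[i]=16<=B[j]=30 take 16, i++
i=11 j=3: A[i]=18<=B[j]=30 take 18, i++
i=12 j=3: A[i]=22<=B[j]=30 take 22, i++
i=13 j=3: A[i]=28<=B[j]=30 take 28, i++
i=14 j=3: A[i]=33>B[j]=30 take 30, j++
i=14 j=4: A[i]=33<=B[j]=38 take 33, i++
i=15 j=4: A[i]=36<=B[j]=38 take 36, i++
i=16 j=4: A done, take B[j]=38, j++
i=16 j=5: A done, take B[j]=39, j++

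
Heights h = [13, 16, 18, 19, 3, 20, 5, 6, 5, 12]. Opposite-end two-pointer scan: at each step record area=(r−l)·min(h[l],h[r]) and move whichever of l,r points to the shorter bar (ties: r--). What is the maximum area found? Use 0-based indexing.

l=0 r=9: min(13,12)*9=108 best=108 *, r--
l=0 r=8: min(13,5)*8=40 best=108, r--
l=0 r=7: min(13,6)*7=42 best=108, r--
l=0 r=6: min(13,5)*6=30 best=108, r--
l=0 r=5: min(13,20)*5=65 best=108, l++
l=1 r=5: min(16,20)*4=64 best=108, l++
l=2 r=5: min(18,20)*3=54 best=108, l++
l=3 r=5: min(19,20)*2=38 best=108, l++
l=4 r=5: min(3,20)*1=3 best=108, l++

max area = 108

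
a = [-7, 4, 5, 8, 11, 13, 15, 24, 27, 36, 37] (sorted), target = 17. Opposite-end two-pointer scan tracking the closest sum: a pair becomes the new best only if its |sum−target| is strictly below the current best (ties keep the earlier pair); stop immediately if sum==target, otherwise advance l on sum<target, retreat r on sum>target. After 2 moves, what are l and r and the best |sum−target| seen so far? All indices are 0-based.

l=0, r=8, best |Δ|=12

[0,10] -7+37=30 d=13 * → r--
[0,9] -7+36=29 d=12 * → r--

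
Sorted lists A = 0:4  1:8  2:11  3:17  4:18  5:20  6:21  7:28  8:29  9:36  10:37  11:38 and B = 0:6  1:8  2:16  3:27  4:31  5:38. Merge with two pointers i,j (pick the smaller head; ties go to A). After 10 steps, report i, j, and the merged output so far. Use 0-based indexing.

[i=0,j=0] A[i]=4<=B[j]=6 take 4 → i++
[i=1,j=0] A[i]=8>B[j]=6 take 6 → j++
[i=1,j=1] A[i]=8<=B[j]=8 take 8 → i++
[i=2,j=1] A[i]=11>B[j]=8 take 8 → j++
[i=2,j=2] A[i]=11<=B[j]=16 take 11 → i++
[i=3,j=2] A[i]=17>B[j]=16 take 16 → j++
[i=3,j=3] A[i]=17<=B[j]=27 take 17 → i++
[i=4,j=3] A[i]=18<=B[j]=27 take 18 → i++
[i=5,j=3] A[i]=20<=B[j]=27 take 20 → i++
[i=6,j=3] A[i]=21<=B[j]=27 take 21 → i++

i=7, j=3, merged so far=[4, 6, 8, 8, 11, 16, 17, 18, 20, 21]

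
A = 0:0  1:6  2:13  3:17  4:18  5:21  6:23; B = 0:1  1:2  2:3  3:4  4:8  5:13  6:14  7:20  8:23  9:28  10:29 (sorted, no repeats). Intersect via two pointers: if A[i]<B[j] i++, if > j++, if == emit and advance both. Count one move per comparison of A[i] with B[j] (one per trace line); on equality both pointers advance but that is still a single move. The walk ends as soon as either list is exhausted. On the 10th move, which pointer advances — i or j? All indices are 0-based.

i

i=0 j=0: 0<1, i++
i=1 j=0: 6>1, j++
i=1 j=1: 6>2, j++
i=1 j=2: 6>3, j++
i=1 j=3: 6>4, j++
i=1 j=4: 6<8, i++
i=2 j=4: 13>8, j++
i=2 j=5: 13==13 emit, i++,j++
i=3 j=6: 17>14, j++
i=3 j=7: 17<20, i++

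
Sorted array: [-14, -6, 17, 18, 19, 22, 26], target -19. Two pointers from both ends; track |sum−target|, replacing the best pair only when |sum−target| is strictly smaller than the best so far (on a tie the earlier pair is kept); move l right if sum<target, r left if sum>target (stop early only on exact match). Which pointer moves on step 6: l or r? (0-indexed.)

l

l=0 r=6: -14+26=12 d=31 *, r--
l=0 r=5: -14+22=8 d=27 *, r--
l=0 r=4: -14+19=5 d=24 *, r--
l=0 r=3: -14+18=4 d=23 *, r--
l=0 r=2: -14+17=3 d=22 *, r--
l=0 r=1: -14+-6=-20 d=1 *, l++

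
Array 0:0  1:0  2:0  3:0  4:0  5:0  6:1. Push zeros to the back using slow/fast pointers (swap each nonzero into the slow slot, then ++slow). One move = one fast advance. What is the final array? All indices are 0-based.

[1, 0, 0, 0, 0, 0, 0]

(s=0,f=0) a[fast]=0 → fast++
(s=0,f=1) a[fast]=0 → fast++
(s=0,f=2) a[fast]=0 → fast++
(s=0,f=3) a[fast]=0 → fast++
(s=0,f=4) a[fast]=0 → fast++
(s=0,f=5) a[fast]=0 → fast++
(s=0,f=6) a[fast]=1≠0 swap→a[0]=1 → slow++,fast++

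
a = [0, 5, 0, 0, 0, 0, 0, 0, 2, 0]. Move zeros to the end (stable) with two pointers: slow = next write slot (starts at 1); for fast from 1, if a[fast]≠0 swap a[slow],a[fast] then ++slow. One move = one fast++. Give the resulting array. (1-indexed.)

slow=1 fast=1: a[fast]=0, fast++
slow=1 fast=2: a[fast]=5≠0 swap→a[1]=5, slow++,fast++
slow=2 fast=3: a[fast]=0, fast++
slow=2 fast=4: a[fast]=0, fast++
slow=2 fast=5: a[fast]=0, fast++
slow=2 fast=6: a[fast]=0, fast++
slow=2 fast=7: a[fast]=0, fast++
slow=2 fast=8: a[fast]=0, fast++
slow=2 fast=9: a[fast]=2≠0 swap→a[2]=2, slow++,fast++
slow=3 fast=10: a[fast]=0, fast++

[5, 2, 0, 0, 0, 0, 0, 0, 0, 0]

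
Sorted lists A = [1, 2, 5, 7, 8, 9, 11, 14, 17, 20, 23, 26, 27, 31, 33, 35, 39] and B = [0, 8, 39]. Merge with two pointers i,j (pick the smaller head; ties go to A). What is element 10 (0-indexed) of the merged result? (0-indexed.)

i=0 j=0: A[i]=1>B[j]=0 take 0, j++
i=0 j=1: A[i]=1<=B[j]=8 take 1, i++
i=1 j=1: A[i]=2<=B[j]=8 take 2, i++
i=2 j=1: A[i]=5<=B[j]=8 take 5, i++
i=3 j=1: A[i]=7<=B[j]=8 take 7, i++
i=4 j=1: A[i]=8<=B[j]=8 take 8, i++
i=5 j=1: A[i]=9>B[j]=8 take 8, j++
i=5 j=2: A[i]=9<=B[j]=39 take 9, i++
i=6 j=2: A[i]=11<=B[j]=39 take 11, i++
i=7 j=2: A[i]=14<=B[j]=39 take 14, i++
i=8 j=2: A[i]=17<=B[j]=39 take 17, i++
i=9 j=2: A[i]=20<=B[j]=39 take 20, i++
i=10 j=2: A[i]=23<=B[j]=39 take 23, i++
i=11 j=2: A[i]=26<=B[j]=39 take 26, i++
i=12 j=2: A[i]=27<=B[j]=39 take 27, i++
i=13 j=2: A[i]=31<=B[j]=39 take 31, i++
i=14 j=2: A[i]=33<=B[j]=39 take 33, i++
i=15 j=2: A[i]=35<=B[j]=39 take 35, i++
i=16 j=2: A[i]=39<=B[j]=39 take 39, i++
i=17 j=2: A done, take B[j]=39, j++

merged[10] = 17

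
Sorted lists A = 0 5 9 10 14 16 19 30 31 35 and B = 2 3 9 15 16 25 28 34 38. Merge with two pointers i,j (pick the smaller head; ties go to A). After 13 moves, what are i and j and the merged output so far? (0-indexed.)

[i=0,j=0] A[i]=0<=B[j]=2 take 0 → i++
[i=1,j=0] A[i]=5>B[j]=2 take 2 → j++
[i=1,j=1] A[i]=5>B[j]=3 take 3 → j++
[i=1,j=2] A[i]=5<=B[j]=9 take 5 → i++
[i=2,j=2] A[i]=9<=B[j]=9 take 9 → i++
[i=3,j=2] A[i]=10>B[j]=9 take 9 → j++
[i=3,j=3] A[i]=10<=B[j]=15 take 10 → i++
[i=4,j=3] A[i]=14<=B[j]=15 take 14 → i++
[i=5,j=3] A[i]=16>B[j]=15 take 15 → j++
[i=5,j=4] A[i]=16<=B[j]=16 take 16 → i++
[i=6,j=4] A[i]=19>B[j]=16 take 16 → j++
[i=6,j=5] A[i]=19<=B[j]=25 take 19 → i++
[i=7,j=5] A[i]=30>B[j]=25 take 25 → j++

i=7, j=6, merged so far=[0, 2, 3, 5, 9, 9, 10, 14, 15, 16, 16, 19, 25]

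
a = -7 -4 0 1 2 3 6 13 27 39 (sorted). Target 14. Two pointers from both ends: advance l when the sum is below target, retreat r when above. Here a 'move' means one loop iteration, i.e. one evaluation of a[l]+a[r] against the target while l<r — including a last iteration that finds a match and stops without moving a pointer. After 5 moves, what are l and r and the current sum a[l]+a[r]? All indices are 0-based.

l=0 r=9: -7+39=32 >14, r--
l=0 r=8: -7+27=20 >14, r--
l=0 r=7: -7+13=6 <14, l++
l=1 r=7: -4+13=9 <14, l++
l=2 r=7: 0+13=13 <14, l++

l=3, r=7, sum=14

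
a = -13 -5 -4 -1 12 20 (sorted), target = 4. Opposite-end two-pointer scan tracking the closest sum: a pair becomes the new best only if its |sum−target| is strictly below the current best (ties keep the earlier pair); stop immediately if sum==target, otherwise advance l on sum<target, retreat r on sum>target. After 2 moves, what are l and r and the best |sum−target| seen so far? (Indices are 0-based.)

[0,5] -13+20=7 d=3 * → r--
[0,4] -13+12=-1 d=5 → l++

l=1, r=4, best |Δ|=3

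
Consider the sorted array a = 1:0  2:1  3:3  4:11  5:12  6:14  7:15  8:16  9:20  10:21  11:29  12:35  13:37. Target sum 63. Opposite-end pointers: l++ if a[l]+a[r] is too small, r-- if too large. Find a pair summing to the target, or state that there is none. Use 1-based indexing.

l=1 r=13: 0+37=37 <63, l++
l=2 r=13: 1+37=38 <63, l++
l=3 r=13: 3+37=40 <63, l++
l=4 r=13: 11+37=48 <63, l++
l=5 r=13: 12+37=49 <63, l++
l=6 r=13: 14+37=51 <63, l++
l=7 r=13: 15+37=52 <63, l++
l=8 r=13: 16+37=53 <63, l++
l=9 r=13: 20+37=57 <63, l++
l=10 r=13: 21+37=58 <63, l++
l=11 r=13: 29+37=66 >63, r--
l=11 r=12: 29+35=64 >63, r--

no pair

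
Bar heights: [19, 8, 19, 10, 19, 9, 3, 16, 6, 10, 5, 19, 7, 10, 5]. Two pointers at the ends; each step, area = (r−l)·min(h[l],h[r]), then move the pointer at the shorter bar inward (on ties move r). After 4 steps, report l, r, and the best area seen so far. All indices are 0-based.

l=0, r=10, best area=209

[0,14] min(19,5)*14=70 best=70 * → r--
[0,13] min(19,10)*13=130 best=130 * → r--
[0,12] min(19,7)*12=84 best=130 → r--
[0,11] min(19,19)*11=209 best=209 * → r--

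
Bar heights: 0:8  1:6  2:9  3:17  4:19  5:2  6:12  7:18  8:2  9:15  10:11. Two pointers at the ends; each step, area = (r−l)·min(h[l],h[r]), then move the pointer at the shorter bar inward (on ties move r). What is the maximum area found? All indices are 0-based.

max area = 90

[0,10] min(8,11)*10=80 best=80 * → l++
[1,10] min(6,11)*9=54 best=80 → l++
[2,10] min(9,11)*8=72 best=80 → l++
[3,10] min(17,11)*7=77 best=80 → r--
[3,9] min(17,15)*6=90 best=90 * → r--
[3,8] min(17,2)*5=10 best=90 → r--
[3,7] min(17,18)*4=68 best=90 → l++
[4,7] min(19,18)*3=54 best=90 → r--
[4,6] min(19,12)*2=24 best=90 → r--
[4,5] min(19,2)*1=2 best=90 → r--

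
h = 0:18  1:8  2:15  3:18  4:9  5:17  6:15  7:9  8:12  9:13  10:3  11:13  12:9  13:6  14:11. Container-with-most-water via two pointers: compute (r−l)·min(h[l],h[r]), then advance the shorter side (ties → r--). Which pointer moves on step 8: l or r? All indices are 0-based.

[0,14] min(18,11)*14=154 best=154 * → r--
[0,13] min(18,6)*13=78 best=154 → r--
[0,12] min(18,9)*12=108 best=154 → r--
[0,11] min(18,13)*11=143 best=154 → r--
[0,10] min(18,3)*10=30 best=154 → r--
[0,9] min(18,13)*9=117 best=154 → r--
[0,8] min(18,12)*8=96 best=154 → r--
[0,7] min(18,9)*7=63 best=154 → r--

r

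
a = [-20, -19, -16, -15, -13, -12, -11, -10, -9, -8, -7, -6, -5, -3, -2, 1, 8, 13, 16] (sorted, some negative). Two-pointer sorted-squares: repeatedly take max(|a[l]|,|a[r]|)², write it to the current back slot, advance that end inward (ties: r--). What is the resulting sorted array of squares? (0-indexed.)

l=0 r=18: |-20|>|16| out[18]=400, l++
l=1 r=18: |-19|>|16| out[17]=361, l++
l=2 r=18: |-16|<=|16| out[16]=256, r--
l=2 r=17: |-16|>|13| out[15]=256, l++
l=3 r=17: |-15|>|13| out[14]=225, l++
l=4 r=17: |-13|<=|13| out[13]=169, r--
l=4 r=16: |-13|>|8| out[12]=169, l++
l=5 r=16: |-12|>|8| out[11]=144, l++
l=6 r=16: |-11|>|8| out[10]=121, l++
l=7 r=16: |-10|>|8| out[9]=100, l++
l=8 r=16: |-9|>|8| out[8]=81, l++
l=9 r=16: |-8|<=|8| out[7]=64, r--
l=9 r=15: |-8|>|1| out[6]=64, l++
l=10 r=15: |-7|>|1| out[5]=49, l++
l=11 r=15: |-6|>|1| out[4]=36, l++
l=12 r=15: |-5|>|1| out[3]=25, l++
l=13 r=15: |-3|>|1| out[2]=9, l++
l=14 r=15: |-2|>|1| out[1]=4, l++
l=15 r=15: |1|<=|1| out[0]=1, r--

[1, 4, 9, 25, 36, 49, 64, 64, 81, 100, 121, 144, 169, 169, 225, 256, 256, 361, 400]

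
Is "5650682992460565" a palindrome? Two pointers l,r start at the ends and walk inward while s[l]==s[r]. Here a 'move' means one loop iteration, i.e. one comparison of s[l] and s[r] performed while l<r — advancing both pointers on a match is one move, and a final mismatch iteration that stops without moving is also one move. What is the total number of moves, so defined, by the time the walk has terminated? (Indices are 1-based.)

[1,16] '5'=='5' → l++,r--
[2,15] '6'=='6' → l++,r--
[3,14] '5'=='5' → l++,r--
[4,13] '0'=='0' → l++,r--
[5,12] '6'=='6' → l++,r--
[6,11] '8'!='4' → stop

6 moves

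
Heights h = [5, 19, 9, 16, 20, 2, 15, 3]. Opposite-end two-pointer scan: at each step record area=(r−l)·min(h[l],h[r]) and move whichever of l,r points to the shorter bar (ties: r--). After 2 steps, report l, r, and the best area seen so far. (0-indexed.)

[0,7] min(5,3)*7=21 best=21 * → r--
[0,6] min(5,15)*6=30 best=30 * → l++

l=1, r=6, best area=30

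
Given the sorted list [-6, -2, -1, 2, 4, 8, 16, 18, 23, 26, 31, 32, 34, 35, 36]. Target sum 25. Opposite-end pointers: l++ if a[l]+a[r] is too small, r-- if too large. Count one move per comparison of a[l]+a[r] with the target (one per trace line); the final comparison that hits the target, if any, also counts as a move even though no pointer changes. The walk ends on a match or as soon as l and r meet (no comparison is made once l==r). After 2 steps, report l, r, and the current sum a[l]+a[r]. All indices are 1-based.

l=1, r=13, sum=28

[1,15] -6+36=30 >25 → r--
[1,14] -6+35=29 >25 → r--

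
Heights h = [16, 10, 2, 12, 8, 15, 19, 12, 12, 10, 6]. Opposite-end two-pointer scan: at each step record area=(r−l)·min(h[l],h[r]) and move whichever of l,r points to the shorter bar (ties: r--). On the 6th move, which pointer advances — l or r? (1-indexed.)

l

[1,11] min(16,6)*10=60 best=60 * → r--
[1,10] min(16,10)*9=90 best=90 * → r--
[1,9] min(16,12)*8=96 best=96 * → r--
[1,8] min(16,12)*7=84 best=96 → r--
[1,7] min(16,19)*6=96 best=96 → l++
[2,7] min(10,19)*5=50 best=96 → l++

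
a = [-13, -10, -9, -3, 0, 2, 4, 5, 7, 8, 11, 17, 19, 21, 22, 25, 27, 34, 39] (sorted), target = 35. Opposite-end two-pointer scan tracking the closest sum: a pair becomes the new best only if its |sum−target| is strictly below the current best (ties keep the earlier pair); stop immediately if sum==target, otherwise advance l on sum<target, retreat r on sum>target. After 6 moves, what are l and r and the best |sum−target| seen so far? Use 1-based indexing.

l=1 r=19: -13+39=26 d=9 *, l++
l=2 r=19: -10+39=29 d=6 *, l++
l=3 r=19: -9+39=30 d=5 *, l++
l=4 r=19: -3+39=36 d=1 *, r--
l=4 r=18: -3+34=31 d=4, l++
l=5 r=18: 0+34=34 d=1, l++

l=6, r=18, best |Δ|=1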